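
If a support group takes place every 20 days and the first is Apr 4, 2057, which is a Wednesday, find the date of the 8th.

The 8th occurrence is 7 intervals after the first: 7 × 20 = 140 days after Apr 4, 2057.
Apr has 30 days — 26 days to the end of Apr leaves 114.
May has 31 days (83 left).
Jun has 30 days (53 left).
Jul has 31 days (22 left).
22 days into Aug → Aug 22, 2057.

Aug 22, 2057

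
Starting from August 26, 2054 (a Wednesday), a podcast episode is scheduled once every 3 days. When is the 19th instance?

The 19th occurrence is 18 intervals after the first: 18 × 3 = 54 days after August 26, 2054.
August has 31 days — 5 days to the end of August leaves 49.
September has 30 days (19 left).
19 days into October → October 19, 2054.

October 19, 2054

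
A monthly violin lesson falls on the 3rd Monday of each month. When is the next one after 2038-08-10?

2038-08-16

August 2038 starts on a Sunday; its first Monday is the 2nd, so the 3rd Monday is the 16th — 2038-08-16.
2038-08-16 is after 2038-08-10, so that is the next one.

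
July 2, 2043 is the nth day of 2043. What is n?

Days in months before July: 31 + 28 + 31 + 30 + 31 + 30 = 181.
Plus 2 days into July → day 183.

183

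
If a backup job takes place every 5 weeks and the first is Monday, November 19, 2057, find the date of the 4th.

March 4, 2058

The 4th occurrence is 3 intervals after the first: 3 × 35 = 105 days after November 19, 2057.
November has 30 days — 11 days to the end of November leaves 94.
December has 31 days (63 left).
January has 31 days (32 left).
February has 28 days (4 left).
4 days into March → March 4, 2058.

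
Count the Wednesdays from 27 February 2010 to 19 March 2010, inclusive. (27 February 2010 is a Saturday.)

27 February 2010 is a Saturday; the first Wednesday on or after it is 3 March 2010 (4 days later).
From 3 March 2010 to 19 March 2010 is 19 − 3 = 16 days.
16 ÷ 7 = 2 full weeks with remainder 2, so 2 more Wednesdays after the first → 3.

3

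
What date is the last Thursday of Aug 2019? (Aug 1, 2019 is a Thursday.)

Aug 29, 2019

Aug 2019 begins on a Thursday, so the first Thursday is Aug 1.
Aug 2019 has 31 days. Adding weeks: 1, 8, 15, 22, 29 — the last one ≤ 31 is the 29th.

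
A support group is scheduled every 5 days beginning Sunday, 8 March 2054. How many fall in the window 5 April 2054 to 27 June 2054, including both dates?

Occurrences land 5·i days after 8 March 2054 for i = 0, 1, 2, …
5 April 2054 is 28 days after the start; 28 ÷ 5 = 5 remainder 3; since the remainder is 3, round up to i = 6. First occurrence in the window: #7 on 7 April 2054 (6×5 = 30 days in).
27 June 2054 is 111 days after the start; 111 ÷ 5 = 22 remainder 1. Last occurrence in the window: #23 on 26 June 2054.
Occurrences #7 through #23: 17 in total.

17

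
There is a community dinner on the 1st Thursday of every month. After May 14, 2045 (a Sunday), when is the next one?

May 2045 starts on a Monday, so its 1st Thursday is May 4, 2045 (3 days in).
That is not after May 14, 2045, so look at Jun 2045.
Jun 2045 starts on a Thursday, so its 1st Thursday is Jun 1, 2045.

Jun 1, 2045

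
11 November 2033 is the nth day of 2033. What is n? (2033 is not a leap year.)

315

Days in months before November: 31 + 28 + 31 + 30 + 31 + 30 + 31 + 31 + 30 + 31 = 304.
Plus 11 days into November → day 315.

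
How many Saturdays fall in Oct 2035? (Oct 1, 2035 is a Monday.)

4

Oct 1, 2035 is a Monday; the first Saturday on or after it is Oct 6, 2035 (5 days later).
From Oct 6, 2035 to Oct 31, 2035 is 31 − 6 = 25 days.
25 ÷ 7 = 3 full weeks with remainder 4, so 3 more Saturdays after the first → 4.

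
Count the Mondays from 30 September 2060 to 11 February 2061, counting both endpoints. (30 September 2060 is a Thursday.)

19

30 September 2060 is a Thursday; the first Monday on or after it is 4 October 2060 (4 days later).
From 4 October 2060 to 11 February 2061: 27 + 30 + 31 + 31 + 11 = 130 days (rest of October, November, December, January, February).
130 ÷ 7 = 18 full weeks with remainder 4, so 18 more Mondays after the first → 19.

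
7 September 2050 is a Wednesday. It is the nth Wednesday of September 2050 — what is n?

Day 7 falls in week ⌈7/7⌉ of the month.
Days 1–7 hold the 1st Wednesday, 8–14 the 2nd, 15–21 the 3rd, 22–28 the 4th, 29–31 the 5th.
7 is in the range for the 1st.

1st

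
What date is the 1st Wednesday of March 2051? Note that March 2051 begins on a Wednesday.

March 2051 begins on a Wednesday, so the first Wednesday is March 1.

March 1, 2051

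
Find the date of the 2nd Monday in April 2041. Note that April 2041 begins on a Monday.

April 8, 2041

April 2041 begins on a Monday, so the first Monday is April 1.
The 2nd Monday is 1 weeks later: 1 + 7 = 8.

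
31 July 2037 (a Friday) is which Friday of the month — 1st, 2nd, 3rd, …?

5th

Day 31 falls in week ⌈31/7⌉ of the month.
Days 1–7 hold the 1st Friday, 8–14 the 2nd, 15–21 the 3rd, 22–28 the 4th, 29–31 the 5th.
31 is in the range for the 5th.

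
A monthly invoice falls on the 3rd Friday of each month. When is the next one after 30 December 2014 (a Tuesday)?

16 January 2015

December 2014 starts on a Monday; its first Friday is the 5th, so the 3rd Friday is the 19th — 19 December 2014.
That is not after 30 December 2014, so look at January 2015.
January 2015 starts on a Thursday; its first Friday is the 2nd, so the 3rd Friday is the 16th — 16 January 2015.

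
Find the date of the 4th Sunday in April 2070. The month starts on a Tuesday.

April 27, 2070

April 2070 begins on a Tuesday, so the first Sunday is April 6 (5 days later).
The 4th Sunday is 3 weeks later: 6 + 21 = 27.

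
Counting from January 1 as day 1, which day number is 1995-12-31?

365

Days in months before December: 31 + 28 + 31 + 30 + 31 + 30 + 31 + 31 + 30 + 31 + 30 = 334.
Plus 31 days into December → day 365.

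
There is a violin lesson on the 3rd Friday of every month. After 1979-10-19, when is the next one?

October 1979 starts on a Monday; its first Friday is the 5th, so the 3rd Friday is the 19th — 1979-10-19.
That is not after 1979-10-19, so look at November 1979.
November 1979 starts on a Thursday; its first Friday is the 2nd, so the 3rd Friday is the 16th — 1979-11-16.

1979-11-16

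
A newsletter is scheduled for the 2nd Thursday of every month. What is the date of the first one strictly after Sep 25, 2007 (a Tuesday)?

Sep 2007 starts on a Saturday; its first Thursday is the 6th, so the 2nd Thursday is the 13th — Sep 13, 2007.
That is not after Sep 25, 2007, so look at Oct 2007.
Oct 2007 starts on a Monday; its first Thursday is the 4th, so the 2nd Thursday is the 11th — Oct 11, 2007.

Oct 11, 2007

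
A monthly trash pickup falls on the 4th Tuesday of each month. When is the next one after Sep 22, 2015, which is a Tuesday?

Sep 2015 starts on a Tuesday; its first Tuesday is the 1st, so the 4th Tuesday is the 22nd — Sep 22, 2015.
That is not after Sep 22, 2015, so look at Oct 2015.
Oct 2015 starts on a Thursday; its first Tuesday is the 6th, so the 4th Tuesday is the 27th — Oct 27, 2015.

Oct 27, 2015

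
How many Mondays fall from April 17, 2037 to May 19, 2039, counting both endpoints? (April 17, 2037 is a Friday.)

April 17, 2037 is a Friday; the first Monday on or after it is April 20, 2037 (3 days later).
From April 20, 2037 to May 19, 2039: 255 + 365 + 139 = 759 days (rest of 2037, 2038, to May 19, 2039 in 2039).
759 ÷ 7 = 108 full weeks with remainder 3, so 108 more Mondays after the first → 109.

109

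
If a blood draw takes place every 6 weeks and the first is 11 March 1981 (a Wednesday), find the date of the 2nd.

22 April 1981

The 2nd occurrence is 1 interval after the first: 1 × 42 = 42 days after 11 March 1981.
March has 31 days — 20 days to the end of March leaves 22.
22 days into April → 22 April 1981.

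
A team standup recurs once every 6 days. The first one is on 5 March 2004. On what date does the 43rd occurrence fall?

The 43rd occurrence is 42 intervals after the first: 42 × 6 = 252 days after 5 March 2004.
March has 31 days — 26 days to the end of March leaves 226.
April has 30 days (196 left).
May has 31 days (165 left).
June has 30 days (135 left).
July has 31 days (104 left).
August has 31 days (73 left).
September has 30 days (43 left).
October has 31 days (12 left).
12 days into November → 12 November 2004.

12 November 2004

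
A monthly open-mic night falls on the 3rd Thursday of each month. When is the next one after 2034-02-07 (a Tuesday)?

February 2034 starts on a Wednesday; its first Thursday is the 2nd, so the 3rd Thursday is the 16th — 2034-02-16.
2034-02-16 is after 2034-02-07, so that is the next one.

2034-02-16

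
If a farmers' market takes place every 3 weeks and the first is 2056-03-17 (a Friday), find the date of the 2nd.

The 2nd occurrence is 1 interval after the first: 1 × 21 = 21 days after 2056-03-17.
March has 31 days — 14 days to the end of March leaves 7.
7 days into April → 2056-04-07.

2056-04-07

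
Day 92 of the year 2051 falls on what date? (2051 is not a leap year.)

April 2, 2051

January has 31 days (92 − 31 = 61 remain).
February has 28 days (61 − 28 = 33 remain).
March has 31 days (33 − 31 = 2 remain).
2 into April → April 2.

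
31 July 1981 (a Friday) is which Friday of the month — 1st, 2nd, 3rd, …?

5th

Day 31 falls in week ⌈31/7⌉ of the month.
Days 1–7 hold the 1st Friday, 8–14 the 2nd, 15–21 the 3rd, 22–28 the 4th, 29–31 the 5th.
31 is in the range for the 5th.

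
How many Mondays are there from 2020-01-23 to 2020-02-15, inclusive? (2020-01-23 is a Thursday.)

3

2020-01-23 is a Thursday; the first Monday on or after it is 2020-01-27 (4 days later).
From 2020-01-27 to 2020-02-15: 4 + 15 = 19 days (rest of January, February).
19 ÷ 7 = 2 full weeks with remainder 5, so 2 more Mondays after the first → 3.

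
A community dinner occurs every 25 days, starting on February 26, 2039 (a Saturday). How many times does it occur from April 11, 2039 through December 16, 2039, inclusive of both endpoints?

Occurrences land 25·i days after February 26, 2039 for i = 0, 1, 2, …
April 11, 2039 is 44 days after the start; 44 ÷ 25 = 1 remainder 19; since the remainder is 19, round up to i = 2. First occurrence in the window: #3 on April 17, 2039 (2×25 = 50 days in).
December 16, 2039 is 293 days after the start; 293 ÷ 25 = 11 remainder 18. Last occurrence in the window: #12 on November 28, 2039.
Occurrences #3 through #12: 10 in total.

10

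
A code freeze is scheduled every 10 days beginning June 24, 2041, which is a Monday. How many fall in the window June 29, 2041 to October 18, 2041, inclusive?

11

Occurrences land 10·i days after June 24, 2041 for i = 0, 1, 2, …
June 29, 2041 is 5 days after the start; 5 ÷ 10 = 0 remainder 5; since the remainder is 5, round up to i = 1. First occurrence in the window: #2 on July 4, 2041 (1×10 = 10 days in).
October 18, 2041 is 116 days after the start; 116 ÷ 10 = 11 remainder 6. Last occurrence in the window: #12 on October 12, 2041.
Occurrences #2 through #12: 11 in total.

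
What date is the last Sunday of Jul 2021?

Jul 25, 2021

Jul 2021 begins on a Thursday, so the first Sunday is Jul 4 (3 days later).
Jul 2021 has 31 days. Adding weeks: 4, 11, 18, 25 — the last one ≤ 31 is the 25th.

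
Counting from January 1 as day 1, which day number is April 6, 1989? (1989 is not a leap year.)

Days in months before April: 31 + 28 + 31 = 90.
Plus 6 days into April → day 96.

96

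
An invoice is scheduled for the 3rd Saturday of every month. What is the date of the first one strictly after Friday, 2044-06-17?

2044-06-18

June 2044 starts on a Wednesday; its first Saturday is the 4th, so the 3rd Saturday is the 18th — 2044-06-18.
2044-06-18 is after 2044-06-17, so that is the next one.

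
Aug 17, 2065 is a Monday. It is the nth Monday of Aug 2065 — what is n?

3rd

Day 17 falls in week ⌈17/7⌉ of the month.
Days 1–7 hold the 1st Monday, 8–14 the 2nd, 15–21 the 3rd, 22–28 the 4th, 29–31 the 5th.
17 is in the range for the 3rd.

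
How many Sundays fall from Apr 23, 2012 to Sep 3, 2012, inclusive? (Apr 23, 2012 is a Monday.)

Apr 23, 2012 is a Monday; the first Sunday on or after it is Apr 29, 2012 (6 days later).
From Apr 29, 2012 to Sep 3, 2012: 1 + 31 + 30 + 31 + 31 + 3 = 127 days (rest of Apr, May, Jun, Jul, Aug, Sep).
127 ÷ 7 = 18 full weeks with remainder 1, so 18 more Sundays after the first → 19.

19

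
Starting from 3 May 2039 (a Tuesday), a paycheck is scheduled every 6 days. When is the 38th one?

The 38th occurrence is 37 intervals after the first: 37 × 6 = 222 days after 3 May 2039.
May has 31 days — 28 days to the end of May leaves 194.
June has 30 days (164 left).
July has 31 days (133 left).
August has 31 days (102 left).
September has 30 days (72 left).
October has 31 days (41 left).
November has 30 days (11 left).
11 days into December → 11 December 2039.

11 December 2039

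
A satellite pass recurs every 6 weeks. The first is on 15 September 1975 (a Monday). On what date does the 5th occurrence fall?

The 5th occurrence is 4 intervals after the first: 4 × 42 = 168 days after 15 September 1975.
September has 30 days — 15 days to the end of September leaves 153.
October has 31 days (122 left).
November has 30 days (92 left).
December has 31 days (61 left).
January has 31 days (30 left).
February has 29 days (1 left).
1 day into March → 1 March 1976.

1 March 1976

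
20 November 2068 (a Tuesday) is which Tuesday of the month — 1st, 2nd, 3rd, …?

3rd

Day 20 falls in week ⌈20/7⌉ of the month.
Days 1–7 hold the 1st Tuesday, 8–14 the 2nd, 15–21 the 3rd, 22–28 the 4th, 29–31 the 5th.
20 is in the range for the 3rd.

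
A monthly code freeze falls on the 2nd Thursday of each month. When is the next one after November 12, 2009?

November 2009 starts on a Sunday; its first Thursday is the 5th, so the 2nd Thursday is the 12th — November 12, 2009.
That is not after November 12, 2009, so look at December 2009.
December 2009 starts on a Tuesday; its first Thursday is the 3rd, so the 2nd Thursday is the 10th — December 10, 2009.

December 10, 2009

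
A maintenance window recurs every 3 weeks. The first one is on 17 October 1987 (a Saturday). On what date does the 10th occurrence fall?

The 10th occurrence is 9 intervals after the first: 9 × 21 = 189 days after 17 October 1987.
October has 31 days — 14 days to the end of October leaves 175.
November has 30 days (145 left).
December has 31 days (114 left).
January has 31 days (83 left).
February has 29 days (54 left).
March has 31 days (23 left).
23 days into April → 23 April 1988.

23 April 1988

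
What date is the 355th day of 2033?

January has 31 days (355 − 31 = 324 remain).
February has 28 days (324 − 28 = 296 remain).
March has 31 days (296 − 31 = 265 remain).
April has 30 days (265 − 30 = 235 remain).
May has 31 days (235 − 31 = 204 remain).
June has 30 days (204 − 30 = 174 remain).
July has 31 days (174 − 31 = 143 remain).
August has 31 days (143 − 31 = 112 remain).
September has 30 days (112 − 30 = 82 remain).
October has 31 days (82 − 31 = 51 remain).
November has 30 days (51 − 30 = 21 remain).
21 into December → December 21.

December 21, 2033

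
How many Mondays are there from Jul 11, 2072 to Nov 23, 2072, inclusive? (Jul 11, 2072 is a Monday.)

Jul 11, 2072 is a Monday; the first Monday on or after it is Jul 11, 2072.
From Jul 11, 2072 to Nov 23, 2072: 20 + 31 + 30 + 31 + 23 = 135 days (rest of Jul, Aug, Sep, Oct, Nov).
135 ÷ 7 = 19 full weeks with remainder 2, so 19 more Mondays after the first → 20.

20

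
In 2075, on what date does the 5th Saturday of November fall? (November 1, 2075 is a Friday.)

November 2075 begins on a Friday, so the first Saturday is November 2 (1 day later).
The 5th Saturday is 4 weeks later: 2 + 28 = 30.

November 30, 2075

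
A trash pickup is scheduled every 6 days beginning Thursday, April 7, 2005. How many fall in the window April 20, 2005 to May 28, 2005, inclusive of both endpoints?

Occurrences land 6·i days after April 7, 2005 for i = 0, 1, 2, …
April 20, 2005 is 13 days after the start; 13 ÷ 6 = 2 remainder 1; since the remainder is 1, round up to i = 3. First occurrence in the window: #4 on April 25, 2005 (3×6 = 18 days in).
May 28, 2005 is 51 days after the start; 51 ÷ 6 = 8 remainder 3. Last occurrence in the window: #9 on May 25, 2005.
Occurrences #4 through #9: 6 in total.

6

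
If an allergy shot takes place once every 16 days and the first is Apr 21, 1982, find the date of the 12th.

The 12th occurrence is 11 intervals after the first: 11 × 16 = 176 days after Apr 21, 1982.
Apr has 30 days — 9 days to the end of Apr leaves 167.
May has 31 days (136 left).
Jun has 30 days (106 left).
Jul has 31 days (75 left).
Aug has 31 days (44 left).
Sep has 30 days (14 left).
14 days into Oct → Oct 14, 1982.

Oct 14, 1982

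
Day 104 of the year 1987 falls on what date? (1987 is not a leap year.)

April 14, 1987

January has 31 days (104 − 31 = 73 remain).
February has 28 days (73 − 28 = 45 remain).
March has 31 days (45 − 31 = 14 remain).
14 into April → April 14.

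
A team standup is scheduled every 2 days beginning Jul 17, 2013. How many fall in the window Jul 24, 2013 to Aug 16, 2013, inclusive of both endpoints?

12

Occurrences land 2·i days after Jul 17, 2013 for i = 0, 1, 2, …
Jul 24, 2013 is 7 days after the start; 7 ÷ 2 = 3 remainder 1; since the remainder is 1, round up to i = 4. First occurrence in the window: #5 on Jul 25, 2013 (4×2 = 8 days in).
Aug 16, 2013 is 30 days after the start; 30 ÷ 2 = 15 remainder 0. Last occurrence in the window: #16 on Aug 16, 2013.
Occurrences #5 through #16: 12 in total.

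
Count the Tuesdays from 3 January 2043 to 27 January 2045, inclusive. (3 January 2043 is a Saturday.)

3 January 2043 is a Saturday; the first Tuesday on or after it is 6 January 2043 (3 days later).
From 6 January 2043 to 27 January 2045: 359 + 366 + 27 = 752 days (rest of 2043, 2044, to 27 January 2045 in 2045).
752 ÷ 7 = 107 full weeks with remainder 3, so 107 more Tuesdays after the first → 108.

108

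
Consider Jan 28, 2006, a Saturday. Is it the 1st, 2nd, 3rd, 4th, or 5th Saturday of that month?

Day 28 falls in week ⌈28/7⌉ of the month.
Days 1–7 hold the 1st Saturday, 8–14 the 2nd, 15–21 the 3rd, 22–28 the 4th, 29–31 the 5th.
28 is in the range for the 4th.

4th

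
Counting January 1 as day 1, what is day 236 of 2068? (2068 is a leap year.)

Aug 23, 2068

Jan has 31 days (236 − 31 = 205 remain).
Feb has 29 days (205 − 29 = 176 remain).
Mar has 31 days (176 − 31 = 145 remain).
Apr has 30 days (145 − 30 = 115 remain).
May has 31 days (115 − 31 = 84 remain).
Jun has 30 days (84 − 30 = 54 remain).
Jul has 31 days (54 − 31 = 23 remain).
23 into Aug → Aug 23.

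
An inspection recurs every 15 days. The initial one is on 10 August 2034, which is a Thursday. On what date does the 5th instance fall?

The 5th occurrence is 4 intervals after the first: 4 × 15 = 60 days after 10 August 2034.
August has 31 days — 21 days to the end of August leaves 39.
September has 30 days (9 left).
9 days into October → 9 October 2034.

9 October 2034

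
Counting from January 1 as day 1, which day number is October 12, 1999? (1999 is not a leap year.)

Days in months before October: 31 + 28 + 31 + 30 + 31 + 30 + 31 + 31 + 30 = 273.
Plus 12 days into October → day 285.

285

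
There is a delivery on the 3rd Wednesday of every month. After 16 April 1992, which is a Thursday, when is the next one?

April 1992 starts on a Wednesday; its first Wednesday is the 1st, so the 3rd Wednesday is the 15th — 15 April 1992.
That is not after 16 April 1992, so look at May 1992.
May 1992 starts on a Friday; its first Wednesday is the 6th, so the 3rd Wednesday is the 20th — 20 May 1992.

20 May 1992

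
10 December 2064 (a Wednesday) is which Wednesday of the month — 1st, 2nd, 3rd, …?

Day 10 falls in week ⌈10/7⌉ of the month.
Days 1–7 hold the 1st Wednesday, 8–14 the 2nd, 15–21 the 3rd, 22–28 the 4th, 29–31 the 5th.
10 is in the range for the 2nd.

2nd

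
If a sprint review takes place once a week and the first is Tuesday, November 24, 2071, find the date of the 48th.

The 48th occurrence is 47 intervals after the first: 47 × 7 = 329 days after November 24, 2071.
November has 30 days — 6 days to the end of November leaves 323.
December has 31 days (292 left).
January has 31 days (261 left).
February has 29 days (232 left).
March has 31 days (201 left).
April has 30 days (171 left).
May has 31 days (140 left).
June has 30 days (110 left).
July has 31 days (79 left).
August has 31 days (48 left).
September has 30 days (18 left).
18 days into October → October 18, 2072.

October 18, 2072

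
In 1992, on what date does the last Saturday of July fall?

25 July 1992

The first Saturday of July 1992 is July 4.
July 1992 has 31 days. Adding weeks: 4, 11, 18, 25 — the last one ≤ 31 is the 25th.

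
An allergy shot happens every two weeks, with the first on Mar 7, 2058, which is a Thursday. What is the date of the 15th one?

Sep 19, 2058

The 15th occurrence is 14 intervals after the first: 14 × 14 = 196 days after Mar 7, 2058.
Mar has 31 days — 24 days to the end of Mar leaves 172.
Apr has 30 days (142 left).
May has 31 days (111 left).
Jun has 30 days (81 left).
Jul has 31 days (50 left).
Aug has 31 days (19 left).
19 days into Sep → Sep 19, 2058.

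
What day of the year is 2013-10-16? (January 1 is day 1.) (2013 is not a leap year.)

289

Days in months before October: 31 + 28 + 31 + 30 + 31 + 30 + 31 + 31 + 30 = 273.
Plus 16 days into October → day 289.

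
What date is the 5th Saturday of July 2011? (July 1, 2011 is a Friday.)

July 30, 2011

July 2011 begins on a Friday, so the first Saturday is July 2 (1 day later).
The 5th Saturday is 4 weeks later: 2 + 28 = 30.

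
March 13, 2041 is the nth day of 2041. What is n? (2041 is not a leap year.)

72

Days in months before March: 31 + 28 = 59.
Plus 13 days into March → day 72.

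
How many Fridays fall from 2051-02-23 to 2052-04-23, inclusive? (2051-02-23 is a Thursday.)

61

2051-02-23 is a Thursday; the first Friday on or after it is 2051-02-24 (1 day later).
From 2051-02-24 to 2052-04-23: 310 + 114 = 424 days (rest of 2051, to 2052-04-23 in 2052).
424 ÷ 7 = 60 full weeks with remainder 4, so 60 more Fridays after the first → 61.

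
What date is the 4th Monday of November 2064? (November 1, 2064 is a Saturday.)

November 2064 begins on a Saturday, so the first Monday is November 3 (2 days later).
The 4th Monday is 3 weeks later: 3 + 21 = 24.

November 24, 2064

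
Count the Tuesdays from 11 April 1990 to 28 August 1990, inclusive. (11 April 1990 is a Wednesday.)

20

11 April 1990 is a Wednesday; the first Tuesday on or after it is 17 April 1990 (6 days later).
From 17 April 1990 to 28 August 1990: 13 + 31 + 30 + 31 + 28 = 133 days (rest of April, May, June, July, August).
133 ÷ 7 = 19 full weeks with remainder 0, so 19 more Tuesdays after the first → 20.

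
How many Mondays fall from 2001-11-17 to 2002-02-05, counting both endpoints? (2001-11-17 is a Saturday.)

12

2001-11-17 is a Saturday; the first Monday on or after it is 2001-11-19 (2 days later).
From 2001-11-19 to 2002-02-05: 11 + 31 + 31 + 5 = 78 days (rest of November, December, January, February).
78 ÷ 7 = 11 full weeks with remainder 1, so 11 more Mondays after the first → 12.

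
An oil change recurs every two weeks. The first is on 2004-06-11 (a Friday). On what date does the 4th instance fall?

The 4th occurrence is 3 intervals after the first: 3 × 14 = 42 days after 2004-06-11.
June has 30 days — 19 days to the end of June leaves 23.
23 days into July → 2004-07-23.

2004-07-23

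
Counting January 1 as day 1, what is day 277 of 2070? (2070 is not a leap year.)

Jan has 31 days (277 − 31 = 246 remain).
Feb has 28 days (246 − 28 = 218 remain).
Mar has 31 days (218 − 31 = 187 remain).
Apr has 30 days (187 − 30 = 157 remain).
May has 31 days (157 − 31 = 126 remain).
Jun has 30 days (126 − 30 = 96 remain).
Jul has 31 days (96 − 31 = 65 remain).
Aug has 31 days (65 − 31 = 34 remain).
Sep has 30 days (34 − 30 = 4 remain).
4 into Oct → Oct 4.

Oct 4, 2070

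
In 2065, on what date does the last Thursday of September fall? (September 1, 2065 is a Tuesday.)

September 24, 2065

September 2065 begins on a Tuesday, so the first Thursday is September 3 (2 days later).
September 2065 has 30 days. Adding weeks: 3, 10, 17, 24 — the last one ≤ 30 is the 24th.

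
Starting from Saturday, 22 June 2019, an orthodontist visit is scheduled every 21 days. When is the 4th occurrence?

The 4th occurrence is 3 intervals after the first: 3 × 21 = 63 days after 22 June 2019.
June has 30 days — 8 days to the end of June leaves 55.
July has 31 days (24 left).
24 days into August → 24 August 2019.

24 August 2019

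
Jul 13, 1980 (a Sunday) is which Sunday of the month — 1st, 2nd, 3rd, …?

2nd

Day 13 falls in week ⌈13/7⌉ of the month.
Days 1–7 hold the 1st Sunday, 8–14 the 2nd, 15–21 the 3rd, 22–28 the 4th, 29–31 the 5th.
13 is in the range for the 2nd.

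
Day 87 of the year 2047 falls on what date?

Mar 28, 2047

Jan has 31 days (87 − 31 = 56 remain).
Feb has 28 days (56 − 28 = 28 remain).
28 into Mar → Mar 28.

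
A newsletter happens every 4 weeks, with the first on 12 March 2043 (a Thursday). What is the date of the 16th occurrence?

5 May 2044

The 16th occurrence is 15 intervals after the first: 15 × 28 = 420 days after 12 March 2043.
March has 31 days — 19 days to the end of March leaves 401.
From end of March to end of 2043 is 275 days (126 left).
January has 31 days (95 left).
February has 29 days (66 left).
March has 31 days (35 left).
April has 30 days (5 left).
5 days into May → 5 May 2044.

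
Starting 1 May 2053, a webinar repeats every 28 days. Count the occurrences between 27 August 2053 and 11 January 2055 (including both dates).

18

Occurrences land 28·i days after 1 May 2053 for i = 0, 1, 2, …
27 August 2053 is 118 days after the start; 118 ÷ 28 = 4 remainder 6; since the remainder is 6, round up to i = 5. First occurrence in the window: #6 on 18 September 2053 (5×28 = 140 days in).
11 January 2055 is 620 days after the start; 620 ÷ 28 = 22 remainder 4. Last occurrence in the window: #23 on 7 January 2055.
Occurrences #6 through #23: 18 in total.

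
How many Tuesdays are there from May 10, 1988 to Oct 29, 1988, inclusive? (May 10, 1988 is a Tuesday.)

May 10, 1988 is a Tuesday; the first Tuesday on or after it is May 10, 1988.
From May 10, 1988 to Oct 29, 1988: 21 + 30 + 31 + 31 + 30 + 29 = 172 days (rest of May, Jun, Jul, Aug, Sep, Oct).
172 ÷ 7 = 24 full weeks with remainder 4, so 24 more Tuesdays after the first → 25.

25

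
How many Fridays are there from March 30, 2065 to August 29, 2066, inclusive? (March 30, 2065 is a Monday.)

74

March 30, 2065 is a Monday; the first Friday on or after it is April 3, 2065 (4 days later).
From April 3, 2065 to August 29, 2066: 272 + 241 = 513 days (rest of 2065, to August 29, 2066 in 2066).
513 ÷ 7 = 73 full weeks with remainder 2, so 73 more Fridays after the first → 74.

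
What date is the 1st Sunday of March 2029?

4 March 2029

March 2029 begins on a Thursday, so the first Sunday is March 4 (3 days later).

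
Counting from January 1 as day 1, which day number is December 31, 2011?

Days in months before December: 31 + 28 + 31 + 30 + 31 + 30 + 31 + 31 + 30 + 31 + 30 = 334.
Plus 31 days into December → day 365.

365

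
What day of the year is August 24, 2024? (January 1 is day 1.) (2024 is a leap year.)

Days in months before August: 31 + 29 + 31 + 30 + 31 + 30 + 31 = 213.
Plus 24 days into August → day 237.

237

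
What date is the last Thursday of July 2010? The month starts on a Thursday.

July 29, 2010

July 2010 begins on a Thursday, so the first Thursday is July 1.
July 2010 has 31 days. Adding weeks: 1, 8, 15, 22, 29 — the last one ≤ 31 is the 29th.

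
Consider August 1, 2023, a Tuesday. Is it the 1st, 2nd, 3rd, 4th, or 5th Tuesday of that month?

1st

Day 1 falls in week ⌈1/7⌉ of the month.
Days 1–7 hold the 1st Tuesday, 8–14 the 2nd, 15–21 the 3rd, 22–28 the 4th, 29–31 the 5th.
1 is in the range for the 1st.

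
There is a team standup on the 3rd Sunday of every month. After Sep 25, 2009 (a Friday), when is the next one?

Sep 2009 starts on a Tuesday; its first Sunday is the 6th, so the 3rd Sunday is the 20th — Sep 20, 2009.
That is not after Sep 25, 2009, so look at Oct 2009.
Oct 2009 starts on a Thursday; its first Sunday is the 4th, so the 3rd Sunday is the 18th — Oct 18, 2009.

Oct 18, 2009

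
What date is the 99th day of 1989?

9 April 1989

January has 31 days (99 − 31 = 68 remain).
February has 28 days (68 − 28 = 40 remain).
March has 31 days (40 − 31 = 9 remain).
9 into April → April 9.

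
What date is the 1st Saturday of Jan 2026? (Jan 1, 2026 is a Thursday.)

Jan 3, 2026

Jan 2026 begins on a Thursday, so the first Saturday is Jan 3 (2 days later).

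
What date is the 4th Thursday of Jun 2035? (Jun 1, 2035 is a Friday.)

Jun 28, 2035

Jun 2035 begins on a Friday, so the first Thursday is Jun 7 (6 days later).
The 4th Thursday is 3 weeks later: 7 + 21 = 28.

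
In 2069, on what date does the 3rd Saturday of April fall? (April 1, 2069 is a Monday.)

April 2069 begins on a Monday, so the first Saturday is April 6 (5 days later).
The 3rd Saturday is 2 weeks later: 6 + 14 = 20.

2069-04-20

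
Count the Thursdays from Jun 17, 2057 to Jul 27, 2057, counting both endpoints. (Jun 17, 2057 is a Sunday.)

6

Jun 17, 2057 is a Sunday; the first Thursday on or after it is Jun 21, 2057 (4 days later).
From Jun 21, 2057 to Jul 27, 2057: 9 + 27 = 36 days (rest of Jun, Jul).
36 ÷ 7 = 5 full weeks with remainder 1, so 5 more Thursdays after the first → 6.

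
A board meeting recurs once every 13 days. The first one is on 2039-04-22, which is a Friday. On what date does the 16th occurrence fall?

2039-11-03

The 16th occurrence is 15 intervals after the first: 15 × 13 = 195 days after 2039-04-22.
April has 30 days — 8 days to the end of April leaves 187.
May has 31 days (156 left).
June has 30 days (126 left).
July has 31 days (95 left).
August has 31 days (64 left).
September has 30 days (34 left).
October has 31 days (3 left).
3 days into November → 2039-11-03.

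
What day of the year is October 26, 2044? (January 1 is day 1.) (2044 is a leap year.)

300

Days in months before October: 31 + 29 + 31 + 30 + 31 + 30 + 31 + 31 + 30 = 274.
Plus 26 days into October → day 300.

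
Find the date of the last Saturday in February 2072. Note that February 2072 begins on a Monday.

February 27, 2072

February 2072 begins on a Monday, so the first Saturday is February 6 (5 days later).
February 2072 has 29 days. Adding weeks: 6, 13, 20, 27 — the last one ≤ 29 is the 27th.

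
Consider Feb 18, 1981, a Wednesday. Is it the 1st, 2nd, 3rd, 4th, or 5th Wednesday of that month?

3rd

Day 18 falls in week ⌈18/7⌉ of the month.
Days 1–7 hold the 1st Wednesday, 8–14 the 2nd, 15–21 the 3rd, 22–28 the 4th, 29–31 the 5th.
18 is in the range for the 3rd.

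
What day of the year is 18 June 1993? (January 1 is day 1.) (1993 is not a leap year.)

Days in months before June: 31 + 28 + 31 + 30 + 31 = 151.
Plus 18 days into June → day 169.

169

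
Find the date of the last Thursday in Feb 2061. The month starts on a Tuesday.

Feb 24, 2061

Feb 2061 begins on a Tuesday, so the first Thursday is Feb 3 (2 days later).
Feb 2061 has 28 days. Adding weeks: 3, 10, 17, 24 — the last one ≤ 28 is the 24th.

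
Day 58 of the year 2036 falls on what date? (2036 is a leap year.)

Jan has 31 days (58 − 31 = 27 remain).
27 into Feb → Feb 27.

Feb 27, 2036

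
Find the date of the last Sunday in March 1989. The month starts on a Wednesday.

26 March 1989

March 1989 begins on a Wednesday, so the first Sunday is March 5 (4 days later).
March 1989 has 31 days. Adding weeks: 5, 12, 19, 26 — the last one ≤ 31 is the 26th.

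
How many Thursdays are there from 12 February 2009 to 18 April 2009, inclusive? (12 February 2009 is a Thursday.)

10

12 February 2009 is a Thursday; the first Thursday on or after it is 12 February 2009.
From 12 February 2009 to 18 April 2009: 16 + 31 + 18 = 65 days (rest of February, March, April).
65 ÷ 7 = 9 full weeks with remainder 2, so 9 more Thursdays after the first → 10.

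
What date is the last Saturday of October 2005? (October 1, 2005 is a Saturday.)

2005-10-29

October 2005 begins on a Saturday, so the first Saturday is October 1.
October 2005 has 31 days. Adding weeks: 1, 8, 15, 22, 29 — the last one ≤ 31 is the 29th.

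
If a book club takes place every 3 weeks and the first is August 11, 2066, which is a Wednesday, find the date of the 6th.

The 6th occurrence is 5 intervals after the first: 5 × 21 = 105 days after August 11, 2066.
August has 31 days — 20 days to the end of August leaves 85.
September has 30 days (55 left).
October has 31 days (24 left).
24 days into November → November 24, 2066.

November 24, 2066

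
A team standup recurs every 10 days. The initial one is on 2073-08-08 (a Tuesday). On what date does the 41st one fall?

The 41st occurrence is 40 intervals after the first: 40 × 10 = 400 days after 2073-08-08.
August has 31 days — 23 days to the end of August leaves 377.
September has 30 days (347 left).
October has 31 days (316 left).
November has 30 days (286 left).
December has 31 days (255 left).
January has 31 days (224 left).
February has 28 days (196 left).
March has 31 days (165 left).
April has 30 days (135 left).
May has 31 days (104 left).
June has 30 days (74 left).
July has 31 days (43 left).
August has 31 days (12 left).
12 days into September → 2074-09-12.

2074-09-12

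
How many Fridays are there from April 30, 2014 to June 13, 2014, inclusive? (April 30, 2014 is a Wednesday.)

7

April 30, 2014 is a Wednesday; the first Friday on or after it is May 2, 2014 (2 days later).
From May 2, 2014 to June 13, 2014: 29 + 13 = 42 days (rest of May, June).
42 ÷ 7 = 6 full weeks with remainder 0, so 6 more Fridays after the first → 7.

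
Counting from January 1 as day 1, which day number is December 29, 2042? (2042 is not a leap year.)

Days in months before December: 31 + 28 + 31 + 30 + 31 + 30 + 31 + 31 + 30 + 31 + 30 = 334.
Plus 29 days into December → day 363.

363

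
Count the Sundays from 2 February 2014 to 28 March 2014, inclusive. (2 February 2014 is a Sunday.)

2 February 2014 is a Sunday; the first Sunday on or after it is 2 February 2014.
From 2 February 2014 to 28 March 2014: 26 + 28 = 54 days (rest of February, March).
54 ÷ 7 = 7 full weeks with remainder 5, so 7 more Sundays after the first → 8.

8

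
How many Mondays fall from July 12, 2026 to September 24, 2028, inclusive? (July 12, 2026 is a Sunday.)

115

July 12, 2026 is a Sunday; the first Monday on or after it is July 13, 2026 (1 day later).
From July 13, 2026 to September 24, 2028: 171 + 365 + 268 = 804 days (rest of 2026, 2027, to September 24, 2028 in 2028).
804 ÷ 7 = 114 full weeks with remainder 6, so 114 more Mondays after the first → 115.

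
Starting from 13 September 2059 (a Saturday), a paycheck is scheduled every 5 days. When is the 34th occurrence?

The 34th occurrence is 33 intervals after the first: 33 × 5 = 165 days after 13 September 2059.
September has 30 days — 17 days to the end of September leaves 148.
October has 31 days (117 left).
November has 30 days (87 left).
December has 31 days (56 left).
January has 31 days (25 left).
25 days into February → 25 February 2060.

25 February 2060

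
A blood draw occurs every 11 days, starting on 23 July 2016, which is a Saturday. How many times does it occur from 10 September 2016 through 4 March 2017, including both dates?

16

Occurrences land 11·i days after 23 July 2016 for i = 0, 1, 2, …
10 September 2016 is 49 days after the start; 49 ÷ 11 = 4 remainder 5; since the remainder is 5, round up to i = 5. First occurrence in the window: #6 on 16 September 2016 (5×11 = 55 days in).
4 March 2017 is 224 days after the start; 224 ÷ 11 = 20 remainder 4. Last occurrence in the window: #21 on 28 February 2017.
Occurrences #6 through #21: 16 in total.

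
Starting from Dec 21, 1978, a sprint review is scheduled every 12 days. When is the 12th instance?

The 12th occurrence is 11 intervals after the first: 11 × 12 = 132 days after Dec 21, 1978.
Dec has 31 days — 10 days to the end of Dec leaves 122.
Jan has 31 days (91 left).
Feb has 28 days (63 left).
Mar has 31 days (32 left).
Apr has 30 days (2 left).
2 days into May → May 2, 1979.

May 2, 1979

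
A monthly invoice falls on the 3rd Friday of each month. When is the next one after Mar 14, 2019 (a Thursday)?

Mar 15, 2019

Mar 2019 starts on a Friday; its first Friday is the 1st, so the 3rd Friday is the 15th — Mar 15, 2019.
Mar 15, 2019 is after Mar 14, 2019, so that is the next one.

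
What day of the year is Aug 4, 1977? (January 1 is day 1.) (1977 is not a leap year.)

216

Days in months before Aug: 31 + 28 + 31 + 30 + 31 + 30 + 31 = 212.
Plus 4 days into Aug → day 216.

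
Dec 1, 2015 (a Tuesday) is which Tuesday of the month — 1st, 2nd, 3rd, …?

1st

Day 1 falls in week ⌈1/7⌉ of the month.
Days 1–7 hold the 1st Tuesday, 8–14 the 2nd, 15–21 the 3rd, 22–28 the 4th, 29–31 the 5th.
1 is in the range for the 1st.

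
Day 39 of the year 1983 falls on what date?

8 February 1983

January has 31 days (39 − 31 = 8 remain).
8 into February → February 8.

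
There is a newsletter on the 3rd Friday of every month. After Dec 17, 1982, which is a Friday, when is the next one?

Jan 21, 1983

Dec 1982 starts on a Wednesday; its first Friday is the 3rd, so the 3rd Friday is the 17th — Dec 17, 1982.
That is not after Dec 17, 1982, so look at Jan 1983.
Jan 1983 starts on a Saturday; its first Friday is the 7th, so the 3rd Friday is the 21st — Jan 21, 1983.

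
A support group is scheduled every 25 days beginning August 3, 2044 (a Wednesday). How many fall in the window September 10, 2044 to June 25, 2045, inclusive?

Occurrences land 25·i days after August 3, 2044 for i = 0, 1, 2, …
September 10, 2044 is 38 days after the start; 38 ÷ 25 = 1 remainder 13; since the remainder is 13, round up to i = 2. First occurrence in the window: #3 on September 22, 2044 (2×25 = 50 days in).
June 25, 2045 is 326 days after the start; 326 ÷ 25 = 13 remainder 1. Last occurrence in the window: #14 on June 24, 2045.
Occurrences #3 through #14: 12 in total.

12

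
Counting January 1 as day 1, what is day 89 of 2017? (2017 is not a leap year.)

January has 31 days (89 − 31 = 58 remain).
February has 28 days (58 − 28 = 30 remain).
30 into March → March 30.

March 30, 2017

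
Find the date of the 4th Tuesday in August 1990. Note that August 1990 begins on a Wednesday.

August 28, 1990

August 1990 begins on a Wednesday, so the first Tuesday is August 7 (6 days later).
The 4th Tuesday is 3 weeks later: 7 + 21 = 28.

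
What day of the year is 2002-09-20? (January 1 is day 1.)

Days in months before September: 31 + 28 + 31 + 30 + 31 + 30 + 31 + 31 = 243.
Plus 20 days into September → day 263.

263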